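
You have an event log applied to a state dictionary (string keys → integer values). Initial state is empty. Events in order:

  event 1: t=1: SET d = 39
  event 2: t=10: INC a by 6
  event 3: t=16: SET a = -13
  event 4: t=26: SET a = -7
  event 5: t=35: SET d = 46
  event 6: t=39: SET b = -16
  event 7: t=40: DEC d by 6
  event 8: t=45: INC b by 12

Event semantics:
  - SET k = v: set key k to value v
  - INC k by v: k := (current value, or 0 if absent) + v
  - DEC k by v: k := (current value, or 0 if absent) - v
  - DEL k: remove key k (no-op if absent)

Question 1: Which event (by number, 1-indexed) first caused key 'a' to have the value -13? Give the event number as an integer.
Answer: 3

Derivation:
Looking for first event where a becomes -13:
  event 2: a = 6
  event 3: a 6 -> -13  <-- first match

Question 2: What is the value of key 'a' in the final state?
Answer: -7

Derivation:
Track key 'a' through all 8 events:
  event 1 (t=1: SET d = 39): a unchanged
  event 2 (t=10: INC a by 6): a (absent) -> 6
  event 3 (t=16: SET a = -13): a 6 -> -13
  event 4 (t=26: SET a = -7): a -13 -> -7
  event 5 (t=35: SET d = 46): a unchanged
  event 6 (t=39: SET b = -16): a unchanged
  event 7 (t=40: DEC d by 6): a unchanged
  event 8 (t=45: INC b by 12): a unchanged
Final: a = -7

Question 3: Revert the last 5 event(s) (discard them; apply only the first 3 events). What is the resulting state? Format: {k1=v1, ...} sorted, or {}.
Keep first 3 events (discard last 5):
  after event 1 (t=1: SET d = 39): {d=39}
  after event 2 (t=10: INC a by 6): {a=6, d=39}
  after event 3 (t=16: SET a = -13): {a=-13, d=39}

Answer: {a=-13, d=39}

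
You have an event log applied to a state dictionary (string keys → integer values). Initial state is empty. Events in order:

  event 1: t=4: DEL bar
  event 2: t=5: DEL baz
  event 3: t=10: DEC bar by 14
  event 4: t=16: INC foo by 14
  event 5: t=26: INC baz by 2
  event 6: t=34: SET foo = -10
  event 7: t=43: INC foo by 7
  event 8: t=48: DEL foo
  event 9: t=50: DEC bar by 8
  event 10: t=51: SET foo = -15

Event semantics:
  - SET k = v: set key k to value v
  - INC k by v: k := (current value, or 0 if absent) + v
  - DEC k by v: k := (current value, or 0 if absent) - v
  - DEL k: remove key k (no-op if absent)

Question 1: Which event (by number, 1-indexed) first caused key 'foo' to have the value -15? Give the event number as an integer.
Answer: 10

Derivation:
Looking for first event where foo becomes -15:
  event 4: foo = 14
  event 5: foo = 14
  event 6: foo = -10
  event 7: foo = -3
  event 8: foo = (absent)
  event 10: foo (absent) -> -15  <-- first match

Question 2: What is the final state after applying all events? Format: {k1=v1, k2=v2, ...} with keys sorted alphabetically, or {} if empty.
  after event 1 (t=4: DEL bar): {}
  after event 2 (t=5: DEL baz): {}
  after event 3 (t=10: DEC bar by 14): {bar=-14}
  after event 4 (t=16: INC foo by 14): {bar=-14, foo=14}
  after event 5 (t=26: INC baz by 2): {bar=-14, baz=2, foo=14}
  after event 6 (t=34: SET foo = -10): {bar=-14, baz=2, foo=-10}
  after event 7 (t=43: INC foo by 7): {bar=-14, baz=2, foo=-3}
  after event 8 (t=48: DEL foo): {bar=-14, baz=2}
  after event 9 (t=50: DEC bar by 8): {bar=-22, baz=2}
  after event 10 (t=51: SET foo = -15): {bar=-22, baz=2, foo=-15}

Answer: {bar=-22, baz=2, foo=-15}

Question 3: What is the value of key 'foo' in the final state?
Answer: -15

Derivation:
Track key 'foo' through all 10 events:
  event 1 (t=4: DEL bar): foo unchanged
  event 2 (t=5: DEL baz): foo unchanged
  event 3 (t=10: DEC bar by 14): foo unchanged
  event 4 (t=16: INC foo by 14): foo (absent) -> 14
  event 5 (t=26: INC baz by 2): foo unchanged
  event 6 (t=34: SET foo = -10): foo 14 -> -10
  event 7 (t=43: INC foo by 7): foo -10 -> -3
  event 8 (t=48: DEL foo): foo -3 -> (absent)
  event 9 (t=50: DEC bar by 8): foo unchanged
  event 10 (t=51: SET foo = -15): foo (absent) -> -15
Final: foo = -15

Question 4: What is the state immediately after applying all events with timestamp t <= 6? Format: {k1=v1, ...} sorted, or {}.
Answer: {}

Derivation:
Apply events with t <= 6 (2 events):
  after event 1 (t=4: DEL bar): {}
  after event 2 (t=5: DEL baz): {}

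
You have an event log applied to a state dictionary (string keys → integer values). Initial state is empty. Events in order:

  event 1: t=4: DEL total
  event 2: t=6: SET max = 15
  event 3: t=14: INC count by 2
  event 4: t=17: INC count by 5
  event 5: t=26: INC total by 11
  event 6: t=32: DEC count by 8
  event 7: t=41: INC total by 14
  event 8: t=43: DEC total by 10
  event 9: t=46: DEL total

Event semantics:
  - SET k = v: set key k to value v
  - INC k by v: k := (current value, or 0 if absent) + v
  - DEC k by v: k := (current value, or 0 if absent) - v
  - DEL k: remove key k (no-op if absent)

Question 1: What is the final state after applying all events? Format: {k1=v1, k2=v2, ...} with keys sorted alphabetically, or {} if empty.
Answer: {count=-1, max=15}

Derivation:
  after event 1 (t=4: DEL total): {}
  after event 2 (t=6: SET max = 15): {max=15}
  after event 3 (t=14: INC count by 2): {count=2, max=15}
  after event 4 (t=17: INC count by 5): {count=7, max=15}
  after event 5 (t=26: INC total by 11): {count=7, max=15, total=11}
  after event 6 (t=32: DEC count by 8): {count=-1, max=15, total=11}
  after event 7 (t=41: INC total by 14): {count=-1, max=15, total=25}
  after event 8 (t=43: DEC total by 10): {count=-1, max=15, total=15}
  after event 9 (t=46: DEL total): {count=-1, max=15}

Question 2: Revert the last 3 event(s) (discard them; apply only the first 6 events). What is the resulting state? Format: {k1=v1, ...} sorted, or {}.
Keep first 6 events (discard last 3):
  after event 1 (t=4: DEL total): {}
  after event 2 (t=6: SET max = 15): {max=15}
  after event 3 (t=14: INC count by 2): {count=2, max=15}
  after event 4 (t=17: INC count by 5): {count=7, max=15}
  after event 5 (t=26: INC total by 11): {count=7, max=15, total=11}
  after event 6 (t=32: DEC count by 8): {count=-1, max=15, total=11}

Answer: {count=-1, max=15, total=11}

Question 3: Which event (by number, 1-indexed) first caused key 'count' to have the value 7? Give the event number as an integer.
Answer: 4

Derivation:
Looking for first event where count becomes 7:
  event 3: count = 2
  event 4: count 2 -> 7  <-- first match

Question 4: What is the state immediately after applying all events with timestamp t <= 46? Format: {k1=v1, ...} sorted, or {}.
Answer: {count=-1, max=15}

Derivation:
Apply events with t <= 46 (9 events):
  after event 1 (t=4: DEL total): {}
  after event 2 (t=6: SET max = 15): {max=15}
  after event 3 (t=14: INC count by 2): {count=2, max=15}
  after event 4 (t=17: INC count by 5): {count=7, max=15}
  after event 5 (t=26: INC total by 11): {count=7, max=15, total=11}
  after event 6 (t=32: DEC count by 8): {count=-1, max=15, total=11}
  after event 7 (t=41: INC total by 14): {count=-1, max=15, total=25}
  after event 8 (t=43: DEC total by 10): {count=-1, max=15, total=15}
  after event 9 (t=46: DEL total): {count=-1, max=15}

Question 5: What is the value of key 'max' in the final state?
Track key 'max' through all 9 events:
  event 1 (t=4: DEL total): max unchanged
  event 2 (t=6: SET max = 15): max (absent) -> 15
  event 3 (t=14: INC count by 2): max unchanged
  event 4 (t=17: INC count by 5): max unchanged
  event 5 (t=26: INC total by 11): max unchanged
  event 6 (t=32: DEC count by 8): max unchanged
  event 7 (t=41: INC total by 14): max unchanged
  event 8 (t=43: DEC total by 10): max unchanged
  event 9 (t=46: DEL total): max unchanged
Final: max = 15

Answer: 15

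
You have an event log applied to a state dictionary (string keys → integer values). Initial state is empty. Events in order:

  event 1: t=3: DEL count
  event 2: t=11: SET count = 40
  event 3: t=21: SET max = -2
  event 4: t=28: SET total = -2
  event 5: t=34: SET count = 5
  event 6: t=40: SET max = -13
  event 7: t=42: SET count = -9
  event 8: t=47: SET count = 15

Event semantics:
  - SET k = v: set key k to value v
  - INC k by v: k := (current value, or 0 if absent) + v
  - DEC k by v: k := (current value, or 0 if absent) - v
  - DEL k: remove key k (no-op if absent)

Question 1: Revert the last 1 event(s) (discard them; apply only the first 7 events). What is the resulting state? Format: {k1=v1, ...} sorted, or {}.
Keep first 7 events (discard last 1):
  after event 1 (t=3: DEL count): {}
  after event 2 (t=11: SET count = 40): {count=40}
  after event 3 (t=21: SET max = -2): {count=40, max=-2}
  after event 4 (t=28: SET total = -2): {count=40, max=-2, total=-2}
  after event 5 (t=34: SET count = 5): {count=5, max=-2, total=-2}
  after event 6 (t=40: SET max = -13): {count=5, max=-13, total=-2}
  after event 7 (t=42: SET count = -9): {count=-9, max=-13, total=-2}

Answer: {count=-9, max=-13, total=-2}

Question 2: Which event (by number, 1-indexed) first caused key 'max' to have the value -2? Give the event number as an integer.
Answer: 3

Derivation:
Looking for first event where max becomes -2:
  event 3: max (absent) -> -2  <-- first match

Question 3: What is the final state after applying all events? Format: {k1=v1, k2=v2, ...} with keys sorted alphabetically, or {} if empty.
  after event 1 (t=3: DEL count): {}
  after event 2 (t=11: SET count = 40): {count=40}
  after event 3 (t=21: SET max = -2): {count=40, max=-2}
  after event 4 (t=28: SET total = -2): {count=40, max=-2, total=-2}
  after event 5 (t=34: SET count = 5): {count=5, max=-2, total=-2}
  after event 6 (t=40: SET max = -13): {count=5, max=-13, total=-2}
  after event 7 (t=42: SET count = -9): {count=-9, max=-13, total=-2}
  after event 8 (t=47: SET count = 15): {count=15, max=-13, total=-2}

Answer: {count=15, max=-13, total=-2}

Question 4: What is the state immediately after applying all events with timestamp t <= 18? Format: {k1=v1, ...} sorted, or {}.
Apply events with t <= 18 (2 events):
  after event 1 (t=3: DEL count): {}
  after event 2 (t=11: SET count = 40): {count=40}

Answer: {count=40}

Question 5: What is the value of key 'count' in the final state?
Answer: 15

Derivation:
Track key 'count' through all 8 events:
  event 1 (t=3: DEL count): count (absent) -> (absent)
  event 2 (t=11: SET count = 40): count (absent) -> 40
  event 3 (t=21: SET max = -2): count unchanged
  event 4 (t=28: SET total = -2): count unchanged
  event 5 (t=34: SET count = 5): count 40 -> 5
  event 6 (t=40: SET max = -13): count unchanged
  event 7 (t=42: SET count = -9): count 5 -> -9
  event 8 (t=47: SET count = 15): count -9 -> 15
Final: count = 15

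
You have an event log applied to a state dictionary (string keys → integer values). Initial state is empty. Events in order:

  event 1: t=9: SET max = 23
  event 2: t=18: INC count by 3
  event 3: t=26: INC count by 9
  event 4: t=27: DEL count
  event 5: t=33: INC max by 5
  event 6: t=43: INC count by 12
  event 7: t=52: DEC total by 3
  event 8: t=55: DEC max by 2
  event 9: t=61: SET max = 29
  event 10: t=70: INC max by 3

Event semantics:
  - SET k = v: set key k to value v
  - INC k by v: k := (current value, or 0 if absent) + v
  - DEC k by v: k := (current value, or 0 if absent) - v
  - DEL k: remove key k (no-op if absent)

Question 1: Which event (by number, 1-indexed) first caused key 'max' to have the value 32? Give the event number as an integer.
Answer: 10

Derivation:
Looking for first event where max becomes 32:
  event 1: max = 23
  event 2: max = 23
  event 3: max = 23
  event 4: max = 23
  event 5: max = 28
  event 6: max = 28
  event 7: max = 28
  event 8: max = 26
  event 9: max = 29
  event 10: max 29 -> 32  <-- first match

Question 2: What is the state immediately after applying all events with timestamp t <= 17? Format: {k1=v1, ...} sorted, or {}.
Apply events with t <= 17 (1 events):
  after event 1 (t=9: SET max = 23): {max=23}

Answer: {max=23}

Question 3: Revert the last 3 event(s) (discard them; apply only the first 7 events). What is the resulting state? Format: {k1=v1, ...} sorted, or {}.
Answer: {count=12, max=28, total=-3}

Derivation:
Keep first 7 events (discard last 3):
  after event 1 (t=9: SET max = 23): {max=23}
  after event 2 (t=18: INC count by 3): {count=3, max=23}
  after event 3 (t=26: INC count by 9): {count=12, max=23}
  after event 4 (t=27: DEL count): {max=23}
  after event 5 (t=33: INC max by 5): {max=28}
  after event 6 (t=43: INC count by 12): {count=12, max=28}
  after event 7 (t=52: DEC total by 3): {count=12, max=28, total=-3}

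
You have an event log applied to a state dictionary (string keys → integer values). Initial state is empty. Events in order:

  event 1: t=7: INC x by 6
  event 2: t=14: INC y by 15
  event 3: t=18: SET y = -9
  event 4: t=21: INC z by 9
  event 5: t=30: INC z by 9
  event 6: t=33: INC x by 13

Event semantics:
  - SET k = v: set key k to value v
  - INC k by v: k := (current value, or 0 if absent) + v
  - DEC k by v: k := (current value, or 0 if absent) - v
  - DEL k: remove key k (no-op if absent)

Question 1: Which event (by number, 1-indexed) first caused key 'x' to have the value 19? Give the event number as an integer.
Looking for first event where x becomes 19:
  event 1: x = 6
  event 2: x = 6
  event 3: x = 6
  event 4: x = 6
  event 5: x = 6
  event 6: x 6 -> 19  <-- first match

Answer: 6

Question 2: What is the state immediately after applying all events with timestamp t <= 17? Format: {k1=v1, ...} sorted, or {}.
Answer: {x=6, y=15}

Derivation:
Apply events with t <= 17 (2 events):
  after event 1 (t=7: INC x by 6): {x=6}
  after event 2 (t=14: INC y by 15): {x=6, y=15}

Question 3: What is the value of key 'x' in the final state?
Answer: 19

Derivation:
Track key 'x' through all 6 events:
  event 1 (t=7: INC x by 6): x (absent) -> 6
  event 2 (t=14: INC y by 15): x unchanged
  event 3 (t=18: SET y = -9): x unchanged
  event 4 (t=21: INC z by 9): x unchanged
  event 5 (t=30: INC z by 9): x unchanged
  event 6 (t=33: INC x by 13): x 6 -> 19
Final: x = 19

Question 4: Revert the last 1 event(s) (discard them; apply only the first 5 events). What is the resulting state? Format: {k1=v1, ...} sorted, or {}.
Keep first 5 events (discard last 1):
  after event 1 (t=7: INC x by 6): {x=6}
  after event 2 (t=14: INC y by 15): {x=6, y=15}
  after event 3 (t=18: SET y = -9): {x=6, y=-9}
  after event 4 (t=21: INC z by 9): {x=6, y=-9, z=9}
  after event 5 (t=30: INC z by 9): {x=6, y=-9, z=18}

Answer: {x=6, y=-9, z=18}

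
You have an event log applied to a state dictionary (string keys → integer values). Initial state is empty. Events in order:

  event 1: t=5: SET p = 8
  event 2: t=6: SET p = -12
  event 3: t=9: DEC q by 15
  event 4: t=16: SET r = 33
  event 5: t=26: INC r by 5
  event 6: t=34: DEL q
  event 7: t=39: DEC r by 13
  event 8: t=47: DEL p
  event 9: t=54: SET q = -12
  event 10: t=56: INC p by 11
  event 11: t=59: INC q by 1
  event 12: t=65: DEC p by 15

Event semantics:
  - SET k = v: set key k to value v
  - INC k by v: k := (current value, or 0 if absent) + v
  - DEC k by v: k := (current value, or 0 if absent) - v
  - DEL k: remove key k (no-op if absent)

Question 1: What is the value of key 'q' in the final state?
Track key 'q' through all 12 events:
  event 1 (t=5: SET p = 8): q unchanged
  event 2 (t=6: SET p = -12): q unchanged
  event 3 (t=9: DEC q by 15): q (absent) -> -15
  event 4 (t=16: SET r = 33): q unchanged
  event 5 (t=26: INC r by 5): q unchanged
  event 6 (t=34: DEL q): q -15 -> (absent)
  event 7 (t=39: DEC r by 13): q unchanged
  event 8 (t=47: DEL p): q unchanged
  event 9 (t=54: SET q = -12): q (absent) -> -12
  event 10 (t=56: INC p by 11): q unchanged
  event 11 (t=59: INC q by 1): q -12 -> -11
  event 12 (t=65: DEC p by 15): q unchanged
Final: q = -11

Answer: -11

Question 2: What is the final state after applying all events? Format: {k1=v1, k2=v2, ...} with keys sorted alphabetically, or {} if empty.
  after event 1 (t=5: SET p = 8): {p=8}
  after event 2 (t=6: SET p = -12): {p=-12}
  after event 3 (t=9: DEC q by 15): {p=-12, q=-15}
  after event 4 (t=16: SET r = 33): {p=-12, q=-15, r=33}
  after event 5 (t=26: INC r by 5): {p=-12, q=-15, r=38}
  after event 6 (t=34: DEL q): {p=-12, r=38}
  after event 7 (t=39: DEC r by 13): {p=-12, r=25}
  after event 8 (t=47: DEL p): {r=25}
  after event 9 (t=54: SET q = -12): {q=-12, r=25}
  after event 10 (t=56: INC p by 11): {p=11, q=-12, r=25}
  after event 11 (t=59: INC q by 1): {p=11, q=-11, r=25}
  after event 12 (t=65: DEC p by 15): {p=-4, q=-11, r=25}

Answer: {p=-4, q=-11, r=25}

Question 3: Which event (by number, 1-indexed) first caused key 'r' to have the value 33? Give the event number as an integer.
Looking for first event where r becomes 33:
  event 4: r (absent) -> 33  <-- first match

Answer: 4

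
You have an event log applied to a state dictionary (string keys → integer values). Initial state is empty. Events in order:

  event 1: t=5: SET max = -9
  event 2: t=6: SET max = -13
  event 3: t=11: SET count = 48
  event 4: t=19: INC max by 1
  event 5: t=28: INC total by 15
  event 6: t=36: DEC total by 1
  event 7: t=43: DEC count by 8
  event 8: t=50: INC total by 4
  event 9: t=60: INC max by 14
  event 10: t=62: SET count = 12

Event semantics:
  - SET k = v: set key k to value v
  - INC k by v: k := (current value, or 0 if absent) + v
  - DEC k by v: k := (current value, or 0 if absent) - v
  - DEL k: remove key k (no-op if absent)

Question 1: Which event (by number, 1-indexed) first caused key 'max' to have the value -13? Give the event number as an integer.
Looking for first event where max becomes -13:
  event 1: max = -9
  event 2: max -9 -> -13  <-- first match

Answer: 2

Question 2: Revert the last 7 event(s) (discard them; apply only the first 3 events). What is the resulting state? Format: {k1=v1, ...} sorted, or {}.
Answer: {count=48, max=-13}

Derivation:
Keep first 3 events (discard last 7):
  after event 1 (t=5: SET max = -9): {max=-9}
  after event 2 (t=6: SET max = -13): {max=-13}
  after event 3 (t=11: SET count = 48): {count=48, max=-13}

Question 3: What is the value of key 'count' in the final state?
Track key 'count' through all 10 events:
  event 1 (t=5: SET max = -9): count unchanged
  event 2 (t=6: SET max = -13): count unchanged
  event 3 (t=11: SET count = 48): count (absent) -> 48
  event 4 (t=19: INC max by 1): count unchanged
  event 5 (t=28: INC total by 15): count unchanged
  event 6 (t=36: DEC total by 1): count unchanged
  event 7 (t=43: DEC count by 8): count 48 -> 40
  event 8 (t=50: INC total by 4): count unchanged
  event 9 (t=60: INC max by 14): count unchanged
  event 10 (t=62: SET count = 12): count 40 -> 12
Final: count = 12

Answer: 12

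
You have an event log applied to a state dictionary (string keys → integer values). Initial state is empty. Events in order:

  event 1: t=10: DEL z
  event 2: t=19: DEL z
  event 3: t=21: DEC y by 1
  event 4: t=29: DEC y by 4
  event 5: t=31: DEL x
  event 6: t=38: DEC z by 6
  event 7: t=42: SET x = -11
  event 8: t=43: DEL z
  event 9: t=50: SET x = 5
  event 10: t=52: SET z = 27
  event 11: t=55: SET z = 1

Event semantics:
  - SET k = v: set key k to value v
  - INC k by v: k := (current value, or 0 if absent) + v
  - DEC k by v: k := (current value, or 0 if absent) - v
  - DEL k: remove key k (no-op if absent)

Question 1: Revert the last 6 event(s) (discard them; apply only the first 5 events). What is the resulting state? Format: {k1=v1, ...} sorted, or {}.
Keep first 5 events (discard last 6):
  after event 1 (t=10: DEL z): {}
  after event 2 (t=19: DEL z): {}
  after event 3 (t=21: DEC y by 1): {y=-1}
  after event 4 (t=29: DEC y by 4): {y=-5}
  after event 5 (t=31: DEL x): {y=-5}

Answer: {y=-5}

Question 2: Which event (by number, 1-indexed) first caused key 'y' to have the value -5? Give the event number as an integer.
Answer: 4

Derivation:
Looking for first event where y becomes -5:
  event 3: y = -1
  event 4: y -1 -> -5  <-- first match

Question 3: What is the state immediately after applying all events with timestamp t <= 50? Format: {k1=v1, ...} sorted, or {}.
Apply events with t <= 50 (9 events):
  after event 1 (t=10: DEL z): {}
  after event 2 (t=19: DEL z): {}
  after event 3 (t=21: DEC y by 1): {y=-1}
  after event 4 (t=29: DEC y by 4): {y=-5}
  after event 5 (t=31: DEL x): {y=-5}
  after event 6 (t=38: DEC z by 6): {y=-5, z=-6}
  after event 7 (t=42: SET x = -11): {x=-11, y=-5, z=-6}
  after event 8 (t=43: DEL z): {x=-11, y=-5}
  after event 9 (t=50: SET x = 5): {x=5, y=-5}

Answer: {x=5, y=-5}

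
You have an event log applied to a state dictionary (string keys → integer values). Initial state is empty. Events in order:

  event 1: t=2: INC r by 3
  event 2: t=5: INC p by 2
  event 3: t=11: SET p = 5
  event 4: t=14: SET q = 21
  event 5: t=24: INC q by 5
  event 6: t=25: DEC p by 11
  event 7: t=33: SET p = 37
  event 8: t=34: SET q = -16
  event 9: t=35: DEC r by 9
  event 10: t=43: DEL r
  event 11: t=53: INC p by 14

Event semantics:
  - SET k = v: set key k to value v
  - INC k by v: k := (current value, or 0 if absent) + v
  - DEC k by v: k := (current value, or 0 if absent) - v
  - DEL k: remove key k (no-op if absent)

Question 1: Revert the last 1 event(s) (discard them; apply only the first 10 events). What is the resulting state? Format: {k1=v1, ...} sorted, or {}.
Answer: {p=37, q=-16}

Derivation:
Keep first 10 events (discard last 1):
  after event 1 (t=2: INC r by 3): {r=3}
  after event 2 (t=5: INC p by 2): {p=2, r=3}
  after event 3 (t=11: SET p = 5): {p=5, r=3}
  after event 4 (t=14: SET q = 21): {p=5, q=21, r=3}
  after event 5 (t=24: INC q by 5): {p=5, q=26, r=3}
  after event 6 (t=25: DEC p by 11): {p=-6, q=26, r=3}
  after event 7 (t=33: SET p = 37): {p=37, q=26, r=3}
  after event 8 (t=34: SET q = -16): {p=37, q=-16, r=3}
  after event 9 (t=35: DEC r by 9): {p=37, q=-16, r=-6}
  after event 10 (t=43: DEL r): {p=37, q=-16}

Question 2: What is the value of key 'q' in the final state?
Answer: -16

Derivation:
Track key 'q' through all 11 events:
  event 1 (t=2: INC r by 3): q unchanged
  event 2 (t=5: INC p by 2): q unchanged
  event 3 (t=11: SET p = 5): q unchanged
  event 4 (t=14: SET q = 21): q (absent) -> 21
  event 5 (t=24: INC q by 5): q 21 -> 26
  event 6 (t=25: DEC p by 11): q unchanged
  event 7 (t=33: SET p = 37): q unchanged
  event 8 (t=34: SET q = -16): q 26 -> -16
  event 9 (t=35: DEC r by 9): q unchanged
  event 10 (t=43: DEL r): q unchanged
  event 11 (t=53: INC p by 14): q unchanged
Final: q = -16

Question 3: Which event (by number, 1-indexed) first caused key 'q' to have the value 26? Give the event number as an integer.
Answer: 5

Derivation:
Looking for first event where q becomes 26:
  event 4: q = 21
  event 5: q 21 -> 26  <-- first match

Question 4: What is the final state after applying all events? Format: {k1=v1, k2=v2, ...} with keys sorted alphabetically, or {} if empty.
  after event 1 (t=2: INC r by 3): {r=3}
  after event 2 (t=5: INC p by 2): {p=2, r=3}
  after event 3 (t=11: SET p = 5): {p=5, r=3}
  after event 4 (t=14: SET q = 21): {p=5, q=21, r=3}
  after event 5 (t=24: INC q by 5): {p=5, q=26, r=3}
  after event 6 (t=25: DEC p by 11): {p=-6, q=26, r=3}
  after event 7 (t=33: SET p = 37): {p=37, q=26, r=3}
  after event 8 (t=34: SET q = -16): {p=37, q=-16, r=3}
  after event 9 (t=35: DEC r by 9): {p=37, q=-16, r=-6}
  after event 10 (t=43: DEL r): {p=37, q=-16}
  after event 11 (t=53: INC p by 14): {p=51, q=-16}

Answer: {p=51, q=-16}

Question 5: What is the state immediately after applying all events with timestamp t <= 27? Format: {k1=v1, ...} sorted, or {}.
Apply events with t <= 27 (6 events):
  after event 1 (t=2: INC r by 3): {r=3}
  after event 2 (t=5: INC p by 2): {p=2, r=3}
  after event 3 (t=11: SET p = 5): {p=5, r=3}
  after event 4 (t=14: SET q = 21): {p=5, q=21, r=3}
  after event 5 (t=24: INC q by 5): {p=5, q=26, r=3}
  after event 6 (t=25: DEC p by 11): {p=-6, q=26, r=3}

Answer: {p=-6, q=26, r=3}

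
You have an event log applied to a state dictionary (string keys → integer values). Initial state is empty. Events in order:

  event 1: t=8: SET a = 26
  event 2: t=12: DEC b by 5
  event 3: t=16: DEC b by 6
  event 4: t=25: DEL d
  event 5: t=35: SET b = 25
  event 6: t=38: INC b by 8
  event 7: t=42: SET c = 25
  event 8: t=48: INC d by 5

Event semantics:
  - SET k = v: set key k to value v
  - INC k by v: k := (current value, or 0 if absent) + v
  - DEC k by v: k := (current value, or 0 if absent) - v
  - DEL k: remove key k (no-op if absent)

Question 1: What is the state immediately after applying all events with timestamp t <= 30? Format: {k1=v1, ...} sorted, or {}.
Answer: {a=26, b=-11}

Derivation:
Apply events with t <= 30 (4 events):
  after event 1 (t=8: SET a = 26): {a=26}
  after event 2 (t=12: DEC b by 5): {a=26, b=-5}
  after event 3 (t=16: DEC b by 6): {a=26, b=-11}
  after event 4 (t=25: DEL d): {a=26, b=-11}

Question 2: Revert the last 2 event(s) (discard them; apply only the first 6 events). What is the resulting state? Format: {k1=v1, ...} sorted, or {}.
Keep first 6 events (discard last 2):
  after event 1 (t=8: SET a = 26): {a=26}
  after event 2 (t=12: DEC b by 5): {a=26, b=-5}
  after event 3 (t=16: DEC b by 6): {a=26, b=-11}
  after event 4 (t=25: DEL d): {a=26, b=-11}
  after event 5 (t=35: SET b = 25): {a=26, b=25}
  after event 6 (t=38: INC b by 8): {a=26, b=33}

Answer: {a=26, b=33}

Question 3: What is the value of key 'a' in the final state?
Track key 'a' through all 8 events:
  event 1 (t=8: SET a = 26): a (absent) -> 26
  event 2 (t=12: DEC b by 5): a unchanged
  event 3 (t=16: DEC b by 6): a unchanged
  event 4 (t=25: DEL d): a unchanged
  event 5 (t=35: SET b = 25): a unchanged
  event 6 (t=38: INC b by 8): a unchanged
  event 7 (t=42: SET c = 25): a unchanged
  event 8 (t=48: INC d by 5): a unchanged
Final: a = 26

Answer: 26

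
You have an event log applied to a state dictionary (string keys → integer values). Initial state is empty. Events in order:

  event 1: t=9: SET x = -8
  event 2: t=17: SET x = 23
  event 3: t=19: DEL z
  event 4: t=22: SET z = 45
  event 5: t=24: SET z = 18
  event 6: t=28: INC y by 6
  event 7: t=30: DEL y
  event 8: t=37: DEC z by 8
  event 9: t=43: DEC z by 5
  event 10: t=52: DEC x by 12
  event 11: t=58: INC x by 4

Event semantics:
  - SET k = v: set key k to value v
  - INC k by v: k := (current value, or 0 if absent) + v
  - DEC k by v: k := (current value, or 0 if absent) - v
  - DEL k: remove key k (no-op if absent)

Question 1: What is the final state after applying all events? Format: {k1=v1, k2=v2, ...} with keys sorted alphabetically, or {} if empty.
  after event 1 (t=9: SET x = -8): {x=-8}
  after event 2 (t=17: SET x = 23): {x=23}
  after event 3 (t=19: DEL z): {x=23}
  after event 4 (t=22: SET z = 45): {x=23, z=45}
  after event 5 (t=24: SET z = 18): {x=23, z=18}
  after event 6 (t=28: INC y by 6): {x=23, y=6, z=18}
  after event 7 (t=30: DEL y): {x=23, z=18}
  after event 8 (t=37: DEC z by 8): {x=23, z=10}
  after event 9 (t=43: DEC z by 5): {x=23, z=5}
  after event 10 (t=52: DEC x by 12): {x=11, z=5}
  after event 11 (t=58: INC x by 4): {x=15, z=5}

Answer: {x=15, z=5}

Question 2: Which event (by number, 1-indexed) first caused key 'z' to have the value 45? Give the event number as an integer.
Answer: 4

Derivation:
Looking for first event where z becomes 45:
  event 4: z (absent) -> 45  <-- first match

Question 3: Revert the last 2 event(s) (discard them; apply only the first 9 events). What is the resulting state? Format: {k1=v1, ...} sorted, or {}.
Keep first 9 events (discard last 2):
  after event 1 (t=9: SET x = -8): {x=-8}
  after event 2 (t=17: SET x = 23): {x=23}
  after event 3 (t=19: DEL z): {x=23}
  after event 4 (t=22: SET z = 45): {x=23, z=45}
  after event 5 (t=24: SET z = 18): {x=23, z=18}
  after event 6 (t=28: INC y by 6): {x=23, y=6, z=18}
  after event 7 (t=30: DEL y): {x=23, z=18}
  after event 8 (t=37: DEC z by 8): {x=23, z=10}
  after event 9 (t=43: DEC z by 5): {x=23, z=5}

Answer: {x=23, z=5}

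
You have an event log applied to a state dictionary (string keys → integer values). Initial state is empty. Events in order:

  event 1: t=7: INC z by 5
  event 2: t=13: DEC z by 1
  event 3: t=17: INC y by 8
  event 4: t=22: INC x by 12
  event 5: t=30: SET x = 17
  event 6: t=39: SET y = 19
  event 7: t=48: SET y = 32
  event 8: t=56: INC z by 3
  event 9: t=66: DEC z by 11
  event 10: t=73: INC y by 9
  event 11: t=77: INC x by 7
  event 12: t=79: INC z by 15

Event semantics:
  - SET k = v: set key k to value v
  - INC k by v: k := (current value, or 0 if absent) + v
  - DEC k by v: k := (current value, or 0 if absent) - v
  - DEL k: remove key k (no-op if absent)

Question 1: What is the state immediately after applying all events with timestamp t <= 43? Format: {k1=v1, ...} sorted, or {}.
Answer: {x=17, y=19, z=4}

Derivation:
Apply events with t <= 43 (6 events):
  after event 1 (t=7: INC z by 5): {z=5}
  after event 2 (t=13: DEC z by 1): {z=4}
  after event 3 (t=17: INC y by 8): {y=8, z=4}
  after event 4 (t=22: INC x by 12): {x=12, y=8, z=4}
  after event 5 (t=30: SET x = 17): {x=17, y=8, z=4}
  after event 6 (t=39: SET y = 19): {x=17, y=19, z=4}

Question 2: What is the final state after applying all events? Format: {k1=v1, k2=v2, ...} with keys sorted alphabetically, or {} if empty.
  after event 1 (t=7: INC z by 5): {z=5}
  after event 2 (t=13: DEC z by 1): {z=4}
  after event 3 (t=17: INC y by 8): {y=8, z=4}
  after event 4 (t=22: INC x by 12): {x=12, y=8, z=4}
  after event 5 (t=30: SET x = 17): {x=17, y=8, z=4}
  after event 6 (t=39: SET y = 19): {x=17, y=19, z=4}
  after event 7 (t=48: SET y = 32): {x=17, y=32, z=4}
  after event 8 (t=56: INC z by 3): {x=17, y=32, z=7}
  after event 9 (t=66: DEC z by 11): {x=17, y=32, z=-4}
  after event 10 (t=73: INC y by 9): {x=17, y=41, z=-4}
  after event 11 (t=77: INC x by 7): {x=24, y=41, z=-4}
  after event 12 (t=79: INC z by 15): {x=24, y=41, z=11}

Answer: {x=24, y=41, z=11}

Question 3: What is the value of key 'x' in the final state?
Answer: 24

Derivation:
Track key 'x' through all 12 events:
  event 1 (t=7: INC z by 5): x unchanged
  event 2 (t=13: DEC z by 1): x unchanged
  event 3 (t=17: INC y by 8): x unchanged
  event 4 (t=22: INC x by 12): x (absent) -> 12
  event 5 (t=30: SET x = 17): x 12 -> 17
  event 6 (t=39: SET y = 19): x unchanged
  event 7 (t=48: SET y = 32): x unchanged
  event 8 (t=56: INC z by 3): x unchanged
  event 9 (t=66: DEC z by 11): x unchanged
  event 10 (t=73: INC y by 9): x unchanged
  event 11 (t=77: INC x by 7): x 17 -> 24
  event 12 (t=79: INC z by 15): x unchanged
Final: x = 24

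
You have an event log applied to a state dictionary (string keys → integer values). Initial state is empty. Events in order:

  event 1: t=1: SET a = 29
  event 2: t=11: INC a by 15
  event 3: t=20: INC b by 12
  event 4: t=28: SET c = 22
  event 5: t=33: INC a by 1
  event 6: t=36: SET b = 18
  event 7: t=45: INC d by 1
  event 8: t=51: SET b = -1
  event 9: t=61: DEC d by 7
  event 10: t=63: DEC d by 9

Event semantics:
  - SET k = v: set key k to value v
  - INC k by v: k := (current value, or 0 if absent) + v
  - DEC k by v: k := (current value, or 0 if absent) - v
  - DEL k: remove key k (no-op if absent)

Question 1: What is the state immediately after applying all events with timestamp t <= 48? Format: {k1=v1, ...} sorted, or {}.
Apply events with t <= 48 (7 events):
  after event 1 (t=1: SET a = 29): {a=29}
  after event 2 (t=11: INC a by 15): {a=44}
  after event 3 (t=20: INC b by 12): {a=44, b=12}
  after event 4 (t=28: SET c = 22): {a=44, b=12, c=22}
  after event 5 (t=33: INC a by 1): {a=45, b=12, c=22}
  after event 6 (t=36: SET b = 18): {a=45, b=18, c=22}
  after event 7 (t=45: INC d by 1): {a=45, b=18, c=22, d=1}

Answer: {a=45, b=18, c=22, d=1}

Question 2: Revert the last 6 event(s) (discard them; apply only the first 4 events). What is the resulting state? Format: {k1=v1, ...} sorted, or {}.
Keep first 4 events (discard last 6):
  after event 1 (t=1: SET a = 29): {a=29}
  after event 2 (t=11: INC a by 15): {a=44}
  after event 3 (t=20: INC b by 12): {a=44, b=12}
  after event 4 (t=28: SET c = 22): {a=44, b=12, c=22}

Answer: {a=44, b=12, c=22}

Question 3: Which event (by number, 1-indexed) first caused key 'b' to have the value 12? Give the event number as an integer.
Looking for first event where b becomes 12:
  event 3: b (absent) -> 12  <-- first match

Answer: 3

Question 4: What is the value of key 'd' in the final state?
Answer: -15

Derivation:
Track key 'd' through all 10 events:
  event 1 (t=1: SET a = 29): d unchanged
  event 2 (t=11: INC a by 15): d unchanged
  event 3 (t=20: INC b by 12): d unchanged
  event 4 (t=28: SET c = 22): d unchanged
  event 5 (t=33: INC a by 1): d unchanged
  event 6 (t=36: SET b = 18): d unchanged
  event 7 (t=45: INC d by 1): d (absent) -> 1
  event 8 (t=51: SET b = -1): d unchanged
  event 9 (t=61: DEC d by 7): d 1 -> -6
  event 10 (t=63: DEC d by 9): d -6 -> -15
Final: d = -15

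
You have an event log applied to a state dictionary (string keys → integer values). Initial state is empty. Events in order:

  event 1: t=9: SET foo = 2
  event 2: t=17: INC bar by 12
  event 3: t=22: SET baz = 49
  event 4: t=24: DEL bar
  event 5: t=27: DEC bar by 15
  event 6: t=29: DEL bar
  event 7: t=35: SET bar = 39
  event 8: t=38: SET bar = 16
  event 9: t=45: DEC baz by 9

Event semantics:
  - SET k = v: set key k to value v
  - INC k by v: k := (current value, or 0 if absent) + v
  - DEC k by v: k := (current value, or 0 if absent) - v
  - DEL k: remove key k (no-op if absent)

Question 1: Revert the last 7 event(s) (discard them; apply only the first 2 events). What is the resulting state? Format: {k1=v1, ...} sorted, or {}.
Answer: {bar=12, foo=2}

Derivation:
Keep first 2 events (discard last 7):
  after event 1 (t=9: SET foo = 2): {foo=2}
  after event 2 (t=17: INC bar by 12): {bar=12, foo=2}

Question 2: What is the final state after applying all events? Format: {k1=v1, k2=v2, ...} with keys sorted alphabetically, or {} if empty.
  after event 1 (t=9: SET foo = 2): {foo=2}
  after event 2 (t=17: INC bar by 12): {bar=12, foo=2}
  after event 3 (t=22: SET baz = 49): {bar=12, baz=49, foo=2}
  after event 4 (t=24: DEL bar): {baz=49, foo=2}
  after event 5 (t=27: DEC bar by 15): {bar=-15, baz=49, foo=2}
  after event 6 (t=29: DEL bar): {baz=49, foo=2}
  after event 7 (t=35: SET bar = 39): {bar=39, baz=49, foo=2}
  after event 8 (t=38: SET bar = 16): {bar=16, baz=49, foo=2}
  after event 9 (t=45: DEC baz by 9): {bar=16, baz=40, foo=2}

Answer: {bar=16, baz=40, foo=2}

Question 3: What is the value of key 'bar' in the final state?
Answer: 16

Derivation:
Track key 'bar' through all 9 events:
  event 1 (t=9: SET foo = 2): bar unchanged
  event 2 (t=17: INC bar by 12): bar (absent) -> 12
  event 3 (t=22: SET baz = 49): bar unchanged
  event 4 (t=24: DEL bar): bar 12 -> (absent)
  event 5 (t=27: DEC bar by 15): bar (absent) -> -15
  event 6 (t=29: DEL bar): bar -15 -> (absent)
  event 7 (t=35: SET bar = 39): bar (absent) -> 39
  event 8 (t=38: SET bar = 16): bar 39 -> 16
  event 9 (t=45: DEC baz by 9): bar unchanged
Final: bar = 16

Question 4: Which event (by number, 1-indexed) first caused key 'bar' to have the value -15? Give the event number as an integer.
Looking for first event where bar becomes -15:
  event 2: bar = 12
  event 3: bar = 12
  event 4: bar = (absent)
  event 5: bar (absent) -> -15  <-- first match

Answer: 5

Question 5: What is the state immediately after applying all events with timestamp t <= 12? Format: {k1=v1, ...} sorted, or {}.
Apply events with t <= 12 (1 events):
  after event 1 (t=9: SET foo = 2): {foo=2}

Answer: {foo=2}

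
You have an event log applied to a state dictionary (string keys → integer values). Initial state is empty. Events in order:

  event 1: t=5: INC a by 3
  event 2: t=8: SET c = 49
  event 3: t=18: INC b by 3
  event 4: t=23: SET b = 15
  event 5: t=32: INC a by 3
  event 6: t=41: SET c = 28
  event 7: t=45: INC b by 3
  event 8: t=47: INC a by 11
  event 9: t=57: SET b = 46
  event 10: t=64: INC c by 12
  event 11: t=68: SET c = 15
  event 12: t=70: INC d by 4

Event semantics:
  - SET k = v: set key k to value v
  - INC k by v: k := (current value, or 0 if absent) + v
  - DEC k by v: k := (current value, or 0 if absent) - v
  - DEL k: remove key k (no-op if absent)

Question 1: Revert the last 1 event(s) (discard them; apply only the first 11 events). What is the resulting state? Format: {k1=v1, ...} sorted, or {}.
Answer: {a=17, b=46, c=15}

Derivation:
Keep first 11 events (discard last 1):
  after event 1 (t=5: INC a by 3): {a=3}
  after event 2 (t=8: SET c = 49): {a=3, c=49}
  after event 3 (t=18: INC b by 3): {a=3, b=3, c=49}
  after event 4 (t=23: SET b = 15): {a=3, b=15, c=49}
  after event 5 (t=32: INC a by 3): {a=6, b=15, c=49}
  after event 6 (t=41: SET c = 28): {a=6, b=15, c=28}
  after event 7 (t=45: INC b by 3): {a=6, b=18, c=28}
  after event 8 (t=47: INC a by 11): {a=17, b=18, c=28}
  after event 9 (t=57: SET b = 46): {a=17, b=46, c=28}
  after event 10 (t=64: INC c by 12): {a=17, b=46, c=40}
  after event 11 (t=68: SET c = 15): {a=17, b=46, c=15}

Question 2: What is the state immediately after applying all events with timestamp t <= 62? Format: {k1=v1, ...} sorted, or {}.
Answer: {a=17, b=46, c=28}

Derivation:
Apply events with t <= 62 (9 events):
  after event 1 (t=5: INC a by 3): {a=3}
  after event 2 (t=8: SET c = 49): {a=3, c=49}
  after event 3 (t=18: INC b by 3): {a=3, b=3, c=49}
  after event 4 (t=23: SET b = 15): {a=3, b=15, c=49}
  after event 5 (t=32: INC a by 3): {a=6, b=15, c=49}
  after event 6 (t=41: SET c = 28): {a=6, b=15, c=28}
  after event 7 (t=45: INC b by 3): {a=6, b=18, c=28}
  after event 8 (t=47: INC a by 11): {a=17, b=18, c=28}
  after event 9 (t=57: SET b = 46): {a=17, b=46, c=28}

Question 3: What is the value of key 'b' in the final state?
Answer: 46

Derivation:
Track key 'b' through all 12 events:
  event 1 (t=5: INC a by 3): b unchanged
  event 2 (t=8: SET c = 49): b unchanged
  event 3 (t=18: INC b by 3): b (absent) -> 3
  event 4 (t=23: SET b = 15): b 3 -> 15
  event 5 (t=32: INC a by 3): b unchanged
  event 6 (t=41: SET c = 28): b unchanged
  event 7 (t=45: INC b by 3): b 15 -> 18
  event 8 (t=47: INC a by 11): b unchanged
  event 9 (t=57: SET b = 46): b 18 -> 46
  event 10 (t=64: INC c by 12): b unchanged
  event 11 (t=68: SET c = 15): b unchanged
  event 12 (t=70: INC d by 4): b unchanged
Final: b = 46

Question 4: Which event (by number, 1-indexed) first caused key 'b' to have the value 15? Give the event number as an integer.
Answer: 4

Derivation:
Looking for first event where b becomes 15:
  event 3: b = 3
  event 4: b 3 -> 15  <-- first match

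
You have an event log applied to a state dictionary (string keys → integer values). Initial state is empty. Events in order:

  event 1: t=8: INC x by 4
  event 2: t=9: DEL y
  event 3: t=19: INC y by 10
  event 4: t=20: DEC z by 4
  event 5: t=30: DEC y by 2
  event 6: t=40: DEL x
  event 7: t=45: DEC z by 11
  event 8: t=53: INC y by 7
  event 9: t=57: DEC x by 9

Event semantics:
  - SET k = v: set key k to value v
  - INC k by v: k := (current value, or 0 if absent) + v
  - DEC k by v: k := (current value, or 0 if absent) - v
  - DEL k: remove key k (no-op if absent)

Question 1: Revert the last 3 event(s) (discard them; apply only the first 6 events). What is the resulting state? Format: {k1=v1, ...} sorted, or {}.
Keep first 6 events (discard last 3):
  after event 1 (t=8: INC x by 4): {x=4}
  after event 2 (t=9: DEL y): {x=4}
  after event 3 (t=19: INC y by 10): {x=4, y=10}
  after event 4 (t=20: DEC z by 4): {x=4, y=10, z=-4}
  after event 5 (t=30: DEC y by 2): {x=4, y=8, z=-4}
  after event 6 (t=40: DEL x): {y=8, z=-4}

Answer: {y=8, z=-4}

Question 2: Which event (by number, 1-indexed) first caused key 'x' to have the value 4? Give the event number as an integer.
Answer: 1

Derivation:
Looking for first event where x becomes 4:
  event 1: x (absent) -> 4  <-- first match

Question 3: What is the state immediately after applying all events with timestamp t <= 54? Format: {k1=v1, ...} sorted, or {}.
Answer: {y=15, z=-15}

Derivation:
Apply events with t <= 54 (8 events):
  after event 1 (t=8: INC x by 4): {x=4}
  after event 2 (t=9: DEL y): {x=4}
  after event 3 (t=19: INC y by 10): {x=4, y=10}
  after event 4 (t=20: DEC z by 4): {x=4, y=10, z=-4}
  after event 5 (t=30: DEC y by 2): {x=4, y=8, z=-4}
  after event 6 (t=40: DEL x): {y=8, z=-4}
  after event 7 (t=45: DEC z by 11): {y=8, z=-15}
  after event 8 (t=53: INC y by 7): {y=15, z=-15}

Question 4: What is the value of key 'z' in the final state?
Answer: -15

Derivation:
Track key 'z' through all 9 events:
  event 1 (t=8: INC x by 4): z unchanged
  event 2 (t=9: DEL y): z unchanged
  event 3 (t=19: INC y by 10): z unchanged
  event 4 (t=20: DEC z by 4): z (absent) -> -4
  event 5 (t=30: DEC y by 2): z unchanged
  event 6 (t=40: DEL x): z unchanged
  event 7 (t=45: DEC z by 11): z -4 -> -15
  event 8 (t=53: INC y by 7): z unchanged
  event 9 (t=57: DEC x by 9): z unchanged
Final: z = -15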